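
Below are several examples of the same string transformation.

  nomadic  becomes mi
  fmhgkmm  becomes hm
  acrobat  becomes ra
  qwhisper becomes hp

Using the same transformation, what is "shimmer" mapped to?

ie

The transformation: keep one character in every 3, starting at position 3 (positions 3rd, 6th, 9th, ...).
Doing the same to "shimmer": "ie".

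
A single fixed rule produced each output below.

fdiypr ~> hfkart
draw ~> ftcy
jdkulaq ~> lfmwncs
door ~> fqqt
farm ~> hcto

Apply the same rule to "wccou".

The transformation: shift every letter 2 places forward in the alphabet (wrapping around).
So "wccou" becomes "yeeqw".

yeeqw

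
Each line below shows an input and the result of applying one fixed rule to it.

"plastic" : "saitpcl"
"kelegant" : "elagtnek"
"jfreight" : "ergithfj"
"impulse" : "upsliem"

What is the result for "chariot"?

Looking at the pairs, the operation is to move the first 2 characters to the end (rotate left by 2), then swap each adjacent pair of characters (1↔2, 3↔4, ...).
On "chariot": the first step gives "ariotch", and the second then gives "raoicth".

raoicth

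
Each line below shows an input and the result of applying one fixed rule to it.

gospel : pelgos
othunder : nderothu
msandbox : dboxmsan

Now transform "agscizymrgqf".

The transformation: swap the front and back halves of the string.
Applying that to "agscizymrgqf" gives "ymrgqfagsciz".

ymrgqfagsciz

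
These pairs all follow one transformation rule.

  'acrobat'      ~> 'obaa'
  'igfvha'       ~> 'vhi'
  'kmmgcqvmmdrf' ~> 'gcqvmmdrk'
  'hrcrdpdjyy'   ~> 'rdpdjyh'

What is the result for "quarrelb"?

rrelq

Looking at the pairs, the operation is to swap the first and last characters, then delete the first 3 characters.
Starting from "quarrelb": after the first operation, "buarrelq"; after the second, "rrelq".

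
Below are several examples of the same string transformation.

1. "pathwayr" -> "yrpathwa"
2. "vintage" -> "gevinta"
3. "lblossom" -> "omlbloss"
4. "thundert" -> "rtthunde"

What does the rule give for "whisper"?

Rule — move the last 2 characters to the front (rotate right by 2).
For "whisper" the result is "erwhisp".

erwhisp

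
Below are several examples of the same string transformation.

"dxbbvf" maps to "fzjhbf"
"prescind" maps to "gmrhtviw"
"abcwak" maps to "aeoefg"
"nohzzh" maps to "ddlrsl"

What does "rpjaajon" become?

ensrvtne

The pattern: shift every letter 4 places forward in the alphabet (wrapping around), then swap the front and back halves of the string.
On "rpjaajon": the first step gives "vtneensr", and the second then gives "ensrvtne".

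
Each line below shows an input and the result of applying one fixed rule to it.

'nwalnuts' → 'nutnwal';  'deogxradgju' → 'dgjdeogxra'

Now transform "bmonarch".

arcbmon

Each output is the input with this applied: delete the last character, then move the last 3 characters to the front (rotate right by 3).
Applying both steps to "bmonarch": "bmonarc", then "arcbmon".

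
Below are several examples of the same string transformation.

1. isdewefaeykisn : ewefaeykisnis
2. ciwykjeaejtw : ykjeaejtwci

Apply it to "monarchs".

In each case the input is transformed by: move the first 3 characters to the end (rotate left by 3), then delete the last character.
Applying that to "monarchs" gives "archsmo".

archsmo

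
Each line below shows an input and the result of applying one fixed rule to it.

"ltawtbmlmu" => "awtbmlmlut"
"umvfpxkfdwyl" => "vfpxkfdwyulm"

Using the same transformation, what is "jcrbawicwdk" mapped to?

In each case the input is transformed by: swap the first and last characters, then move the first 2 characters to the end (rotate left by 2).
Starting from "jcrbawicwdk": after the first operation, "kcrbawicwdj"; after the second, "rbawicwdjkc".

rbawicwdjkc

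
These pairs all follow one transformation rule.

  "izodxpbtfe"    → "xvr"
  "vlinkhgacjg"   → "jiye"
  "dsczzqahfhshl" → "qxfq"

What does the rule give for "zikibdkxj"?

gzv

Looking at the pairs, the operation is to shift every letter 2 places backward in the alphabet (wrapping around), then keep one character in every 3, starting at position 2 (positions 2nd, 5th, 8th, ...).
Working it through for "zikibdkxj": intermediate "xgigzbivh", final "gzv".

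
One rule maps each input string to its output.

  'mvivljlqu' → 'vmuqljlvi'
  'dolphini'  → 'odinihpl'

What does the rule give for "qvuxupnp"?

vqpnpuxu

The transformation: reverse the string, then move the last 2 characters to the front (rotate right by 2).
So "qvuxupnp" becomes "vqpnpuxu".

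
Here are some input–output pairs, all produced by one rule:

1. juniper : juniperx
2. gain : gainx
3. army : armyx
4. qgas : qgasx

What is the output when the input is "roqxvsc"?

roqxvscx

What's happening: append "x".
"roqxvsc" → "roqxvscx".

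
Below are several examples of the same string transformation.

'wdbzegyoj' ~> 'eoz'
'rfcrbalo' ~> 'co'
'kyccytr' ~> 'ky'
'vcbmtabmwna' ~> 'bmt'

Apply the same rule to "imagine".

gm

In each case the input is transformed by: sort the characters into alphabetical order, then keep one character in every 3, starting at position 3 (positions 3rd, 6th, 9th, ...).
Applying both steps to "imagine": "aegiimn", then "gm".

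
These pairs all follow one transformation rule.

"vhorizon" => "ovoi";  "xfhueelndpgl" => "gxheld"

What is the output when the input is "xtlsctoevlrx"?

The rule is to keep every other character starting from the first (positions 1st, 3rd, 5th, ...), then move the last character to the front.
On "xtlsctoevlrx": the first step gives "xlcovr", and the second then gives "rxlcov".

rxlcov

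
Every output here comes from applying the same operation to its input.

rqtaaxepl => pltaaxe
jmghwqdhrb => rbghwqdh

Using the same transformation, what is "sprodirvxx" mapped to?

Each output is the input with this applied: delete the first 2 characters, then move the last 2 characters to the front (rotate right by 2).
For "sprodirvxx", step one produces "rodirvxx"; step two turns that into "xxrodirv".

xxrodirv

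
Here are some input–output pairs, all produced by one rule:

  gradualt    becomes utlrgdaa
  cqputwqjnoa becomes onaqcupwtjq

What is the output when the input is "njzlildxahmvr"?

vmrjnlzlixdha

The transformation: swap each adjacent pair of characters (1↔2, 3↔4, ...), then move the last 3 characters to the front (rotate right by 3).
Working it through for "njzlildxahmvr": intermediate "jnlzlixdhavmr", final "vmrjnlzlixdha".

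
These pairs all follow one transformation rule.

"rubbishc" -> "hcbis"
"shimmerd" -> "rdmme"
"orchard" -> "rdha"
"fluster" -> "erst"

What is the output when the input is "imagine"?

What's happening: delete the first 3 characters, then move the last 2 characters to the front (rotate right by 2).
"imagine" → "negi".

negi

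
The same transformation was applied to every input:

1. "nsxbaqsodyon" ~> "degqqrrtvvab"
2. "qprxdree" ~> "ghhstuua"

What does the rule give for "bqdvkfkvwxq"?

Looking at the pairs, the operation is to sort the characters into alphabetical order, then shift every letter 3 places forward in the alphabet (wrapping around).
For "bqdvkfkvwxq", step one produces "bdfkkqqvvwx"; step two turns that into "eginnttyyza".
(Check on "nsxbaqsodyon": → "abdnnooqssxy" → "degqqrrtvvab" ✓)

eginnttyyza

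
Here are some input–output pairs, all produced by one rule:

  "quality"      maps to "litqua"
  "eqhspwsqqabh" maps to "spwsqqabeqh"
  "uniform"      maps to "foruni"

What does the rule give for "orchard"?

harorc

The pattern: delete the last character, then move the first 3 characters to the end (rotate left by 3).
Working it through for "orchard": intermediate "orchar", final "harorc".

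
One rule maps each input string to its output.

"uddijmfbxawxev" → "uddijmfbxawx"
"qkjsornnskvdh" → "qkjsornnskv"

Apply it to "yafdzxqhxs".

The transformation: delete the last 2 characters.
"yafdzxqhxs" → "yafdzxqh".

yafdzxqh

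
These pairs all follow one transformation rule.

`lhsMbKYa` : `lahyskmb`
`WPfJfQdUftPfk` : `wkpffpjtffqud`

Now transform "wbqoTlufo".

Looking at the pairs, the operation is to take characters alternately from the front and the back (1st, last, 2nd, 2nd-last, ...), then convert every letter to lowercase.
Applying both steps to "wbqoTlufo": "wobfquolT", then "wobfquolt".

wobfquolt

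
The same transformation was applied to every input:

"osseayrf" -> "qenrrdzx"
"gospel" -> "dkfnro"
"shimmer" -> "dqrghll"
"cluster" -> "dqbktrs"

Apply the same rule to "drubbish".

The pattern: shift every letter 1 place backward in the alphabet (wrapping around), then move the last 2 characters to the front (rotate right by 2).
Applying both steps to "drubbish": "cqtaahrg", then "rgcqtaah".

rgcqtaah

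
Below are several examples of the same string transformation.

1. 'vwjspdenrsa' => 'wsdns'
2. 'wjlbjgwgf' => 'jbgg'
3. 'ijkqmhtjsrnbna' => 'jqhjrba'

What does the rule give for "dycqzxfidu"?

yqxiu

Rule — keep every other character starting from the second (positions 2nd, 4th, 6th, ...).
So "dycqzxfidu" becomes "yqxiu".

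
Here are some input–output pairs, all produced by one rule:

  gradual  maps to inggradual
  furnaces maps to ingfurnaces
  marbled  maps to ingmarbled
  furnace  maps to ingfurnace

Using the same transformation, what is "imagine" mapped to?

What's happening: prepend "ing".
So "imagine" becomes "ingimagine".

ingimagine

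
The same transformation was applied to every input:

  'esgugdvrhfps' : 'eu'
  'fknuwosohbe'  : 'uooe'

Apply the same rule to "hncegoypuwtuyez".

The transformation: keep only the vowels.
Applying that to "hncegoypuwtuyez" gives "eouue".

eouue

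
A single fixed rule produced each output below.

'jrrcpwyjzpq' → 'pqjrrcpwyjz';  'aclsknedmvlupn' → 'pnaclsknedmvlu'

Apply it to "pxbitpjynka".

The pattern: move the last 2 characters to the front (rotate right by 2).
"pxbitpjynka" → "kapxbitpjyn".

kapxbitpjyn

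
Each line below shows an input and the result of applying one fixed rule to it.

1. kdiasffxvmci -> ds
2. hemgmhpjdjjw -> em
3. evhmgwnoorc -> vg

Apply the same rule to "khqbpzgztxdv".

What's happening: keep one character in every 3, starting at position 2 (positions 2nd, 5th, 8th, ...), then keep only the first 2 characters.
Starting from "khqbpzgztxdv": after the first operation, "hpzd"; after the second, "hp".

hp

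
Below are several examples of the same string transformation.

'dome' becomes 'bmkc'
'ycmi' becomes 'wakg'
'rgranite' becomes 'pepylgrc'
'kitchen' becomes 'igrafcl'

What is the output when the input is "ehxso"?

cfvqm

In each case the input is transformed by: shift every letter 2 places backward in the alphabet (wrapping around).
Doing the same to "ehxso": "cfvqm".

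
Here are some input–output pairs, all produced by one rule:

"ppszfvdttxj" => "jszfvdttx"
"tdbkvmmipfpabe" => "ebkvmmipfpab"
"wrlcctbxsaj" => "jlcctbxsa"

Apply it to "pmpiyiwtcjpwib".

bpiyiwtcjpwi

Looking at the pairs, the operation is to delete the first 2 characters, then move the last character to the front.
Starting from "pmpiyiwtcjpwib": after the first operation, "piyiwtcjpwib"; after the second, "bpiyiwtcjpwi".
(Check on "tdbkvmmipfpabe": → "bkvmmipfpabe" → "ebkvmmipfpab" ✓)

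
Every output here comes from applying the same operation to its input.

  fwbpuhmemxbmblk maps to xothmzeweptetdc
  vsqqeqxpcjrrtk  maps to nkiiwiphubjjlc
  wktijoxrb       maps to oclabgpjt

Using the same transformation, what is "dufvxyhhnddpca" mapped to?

In each case the input is transformed by: shift every letter 8 places backward in the alphabet (wrapping around).
"dufvxyhhnddpca" → "vmxnpqzzfvvhus".

vmxnpqzzfvvhus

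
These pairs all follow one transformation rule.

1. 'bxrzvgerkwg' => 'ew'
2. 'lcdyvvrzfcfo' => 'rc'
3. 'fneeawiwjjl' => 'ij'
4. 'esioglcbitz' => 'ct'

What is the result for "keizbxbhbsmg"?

The pattern: keep one character in every 3, starting at position 1 (positions 1st, 4th, 7th, ...), then delete the first 2 characters.
On "keizbxbhbsmg" that produces "bs".

bs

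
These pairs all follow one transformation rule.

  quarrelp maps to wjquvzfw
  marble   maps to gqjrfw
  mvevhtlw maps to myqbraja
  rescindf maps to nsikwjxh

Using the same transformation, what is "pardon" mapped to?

The transformation: swap the front and back halves of the string, then shift every letter 5 places forward in the alphabet (wrapping around).
So "pardon" becomes "itsufw".

itsufw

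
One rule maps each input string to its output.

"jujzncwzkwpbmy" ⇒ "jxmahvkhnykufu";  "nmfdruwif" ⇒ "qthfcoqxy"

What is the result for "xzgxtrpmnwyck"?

vnjhyxaceirki

The transformation: reverse the string, then shift every letter 11 places forward in the alphabet (wrapping around).
"xzgxtrpmnwyck" → "kcywnmprtxgzx" → "vnjhyxaceirki".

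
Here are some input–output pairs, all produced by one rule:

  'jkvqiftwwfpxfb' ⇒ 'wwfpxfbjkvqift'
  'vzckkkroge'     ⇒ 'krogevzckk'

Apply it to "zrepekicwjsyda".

cwjsydazrepeki

The transformation: swap the front and back halves of the string.
Applying that to "zrepekicwjsyda" gives "cwjsydazrepeki".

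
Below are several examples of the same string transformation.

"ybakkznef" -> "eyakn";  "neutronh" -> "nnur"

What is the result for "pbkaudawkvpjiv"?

ipkuakp

The rule is to move the last 2 characters to the front (rotate right by 2), then keep every other character starting from the first (positions 1st, 3rd, 5th, ...).
Applying both steps to "pbkaudawkvpjiv": "ivpbkaudawkvpj", then "ipkuakp".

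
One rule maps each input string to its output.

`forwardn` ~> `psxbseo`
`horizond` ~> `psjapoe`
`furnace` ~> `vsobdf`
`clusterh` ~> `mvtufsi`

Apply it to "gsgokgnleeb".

thplhomffc

The pattern: delete the first character, then shift every letter 1 place forward in the alphabet (wrapping around).
Starting from "gsgokgnleeb": after the first operation, "sgokgnleeb"; after the second, "thplhomffc".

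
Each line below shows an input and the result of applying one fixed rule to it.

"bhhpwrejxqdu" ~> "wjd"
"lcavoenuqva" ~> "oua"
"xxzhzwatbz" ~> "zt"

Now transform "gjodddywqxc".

Looking at the pairs, the operation is to delete the first 3 characters, then keep one character in every 3, starting at position 2 (positions 2nd, 5th, 8th, ...).
Applying both steps to "gjodddywqxc": "dddywqxc", then "dwc".

dwc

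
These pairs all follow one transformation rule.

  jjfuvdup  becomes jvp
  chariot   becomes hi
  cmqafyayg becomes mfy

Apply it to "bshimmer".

The pattern: keep one character in every 3, starting at position 2 (positions 2nd, 5th, 8th, ...).
Applying that to "bshimmer" gives "smr".

smr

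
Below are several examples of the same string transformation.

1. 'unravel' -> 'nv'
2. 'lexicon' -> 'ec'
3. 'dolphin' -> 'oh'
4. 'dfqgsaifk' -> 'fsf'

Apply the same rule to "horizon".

oz

The transformation: keep one character in every 3, starting at position 2 (positions 2nd, 5th, 8th, ...).
On "horizon" that produces "oz".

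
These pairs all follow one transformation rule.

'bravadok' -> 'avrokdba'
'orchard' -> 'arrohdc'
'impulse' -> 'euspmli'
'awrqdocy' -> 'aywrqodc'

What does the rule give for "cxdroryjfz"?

czyxrrojfd

Each output is the input with this applied: sort the characters into reverse alphabetical order, then move the last character to the front.
Applying both steps to "cxdroryjfz": "zyxrrojfdc", then "czyxrrojfd".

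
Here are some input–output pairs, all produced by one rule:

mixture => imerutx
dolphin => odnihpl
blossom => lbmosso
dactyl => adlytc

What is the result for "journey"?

What's happening: reverse the string, then move the last 2 characters to the front (rotate right by 2).
Starting from "journey": after the first operation, "yenruoj"; after the second, "ojyenru".

ojyenru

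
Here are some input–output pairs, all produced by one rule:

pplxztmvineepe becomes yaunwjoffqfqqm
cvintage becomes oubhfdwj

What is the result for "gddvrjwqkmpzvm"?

wskxrlnqawnhee

The rule is to move the first 3 characters to the end (rotate left by 3), then shift every letter 1 place forward in the alphabet (wrapping around).
So "gddvrjwqkmpzvm" becomes "wskxrlnqawnhee".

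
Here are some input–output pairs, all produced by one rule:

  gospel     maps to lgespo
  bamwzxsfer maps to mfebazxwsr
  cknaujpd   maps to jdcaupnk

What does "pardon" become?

ndarpo

Looking at the pairs, the operation is to sort the characters into reverse alphabetical order, then swap the front and back halves of the string.
Starting from "pardon": after the first operation, "rponda"; after the second, "ndarpo".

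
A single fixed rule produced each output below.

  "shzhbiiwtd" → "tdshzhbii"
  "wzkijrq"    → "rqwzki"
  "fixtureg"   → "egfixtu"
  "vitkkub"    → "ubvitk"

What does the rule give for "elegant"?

nteleg

What's happening: move the last 3 characters to the front (rotate right by 3), then delete the first character.
Applying that to "elegant" gives "nteleg".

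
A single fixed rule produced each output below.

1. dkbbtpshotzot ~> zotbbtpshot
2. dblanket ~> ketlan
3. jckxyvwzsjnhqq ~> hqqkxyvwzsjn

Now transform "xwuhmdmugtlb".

The transformation: delete the first 2 characters, then move the last 3 characters to the front (rotate right by 3).
On "xwuhmdmugtlb": the first step gives "uhmdmugtlb", and the second then gives "tlbuhmdmug".

tlbuhmdmug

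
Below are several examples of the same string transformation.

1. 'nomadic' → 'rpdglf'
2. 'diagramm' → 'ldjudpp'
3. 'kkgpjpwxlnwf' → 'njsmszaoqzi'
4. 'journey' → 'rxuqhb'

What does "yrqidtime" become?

utlgwlph

The rule is to delete the first character, then shift every letter 3 places forward in the alphabet (wrapping around).
For "yrqidtime", step one produces "rqidtime"; step two turns that into "utlgwlph".
(Check on "diagramm": → "iagramm" → "ldjudpp" ✓)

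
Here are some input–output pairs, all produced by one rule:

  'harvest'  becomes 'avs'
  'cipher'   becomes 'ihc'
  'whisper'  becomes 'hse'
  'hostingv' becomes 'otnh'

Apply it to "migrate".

irt

Each output is the input with this applied: swap the first and last characters, then keep every other character starting from the second (positions 2nd, 4th, 6th, ...).
"migrate" → "eigratm" → "irt".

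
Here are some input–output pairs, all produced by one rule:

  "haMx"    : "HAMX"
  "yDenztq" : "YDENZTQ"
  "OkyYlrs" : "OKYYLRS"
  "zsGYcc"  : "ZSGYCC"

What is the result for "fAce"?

FACE

The pattern: convert every letter to uppercase.
On "fAce" that produces "FACE".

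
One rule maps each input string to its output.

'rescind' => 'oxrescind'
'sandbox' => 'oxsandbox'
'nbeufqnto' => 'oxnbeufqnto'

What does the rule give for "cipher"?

oxcipher

The rule is to prepend "ox".
So "cipher" becomes "oxcipher".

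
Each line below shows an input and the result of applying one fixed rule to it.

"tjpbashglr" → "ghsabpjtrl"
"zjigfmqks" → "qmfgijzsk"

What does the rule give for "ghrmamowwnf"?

Rule — reverse the string, then move the first 2 characters to the end (rotate left by 2).
For "ghrmamowwnf", step one produces "fnwwomamrhg"; step two turns that into "wwomamrhgfn".

wwomamrhgfn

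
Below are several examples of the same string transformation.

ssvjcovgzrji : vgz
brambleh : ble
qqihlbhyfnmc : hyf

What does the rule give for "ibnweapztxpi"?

Looking at the pairs, the operation is to swap the front and back halves of the string, then keep only the first 3 characters.
Working it through for "ibnweapztxpi": intermediate "pztxpiibnwea", final "pzt".

pzt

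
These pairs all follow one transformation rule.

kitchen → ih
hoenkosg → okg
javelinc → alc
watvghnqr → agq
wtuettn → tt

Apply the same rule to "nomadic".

The rule is to keep one character in every 3, starting at position 2 (positions 2nd, 5th, 8th, ...).
So "nomadic" becomes "od".

od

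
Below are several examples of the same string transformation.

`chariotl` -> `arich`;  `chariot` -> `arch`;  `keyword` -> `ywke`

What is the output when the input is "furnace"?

Each output is the input with this applied: delete the last 3 characters, then move the first 2 characters to the end (rotate left by 2).
"furnace" → "furn" → "rnfu".

rnfu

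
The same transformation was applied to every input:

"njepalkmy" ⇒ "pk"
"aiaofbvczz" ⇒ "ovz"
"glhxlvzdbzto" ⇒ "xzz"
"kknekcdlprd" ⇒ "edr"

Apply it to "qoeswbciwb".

Looking at the pairs, the operation is to delete the first 2 characters, then keep one character in every 3, starting at position 2 (positions 2nd, 5th, 8th, ...).
Applying both steps to "qoeswbciwb": "eswbciwb", then "scb".

scb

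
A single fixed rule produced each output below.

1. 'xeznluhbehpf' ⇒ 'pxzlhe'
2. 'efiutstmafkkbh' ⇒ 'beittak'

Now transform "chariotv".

tcai

The transformation: keep every other character starting from the first (positions 1st, 3rd, 5th, ...), then move the last character to the front.
Applying both steps to "chariotv": "cait", then "tcai".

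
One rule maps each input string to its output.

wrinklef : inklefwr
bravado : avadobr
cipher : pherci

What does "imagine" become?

Each output is the input with this applied: move the first 2 characters to the end (rotate left by 2).
Applying that to "imagine" gives "agineim".

agineim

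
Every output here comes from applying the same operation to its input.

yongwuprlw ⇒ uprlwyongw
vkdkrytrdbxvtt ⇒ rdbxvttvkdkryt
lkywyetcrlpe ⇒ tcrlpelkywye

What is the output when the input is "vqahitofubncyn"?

In each case the input is transformed by: swap the front and back halves of the string.
Applying that to "vqahitofubncyn" gives "fubncynvqahito".

fubncynvqahito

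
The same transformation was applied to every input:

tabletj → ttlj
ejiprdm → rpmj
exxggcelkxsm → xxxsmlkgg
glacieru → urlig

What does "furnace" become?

urnf

The transformation: sort the characters into reverse alphabetical order, then delete the last 3 characters.
For "furnace", step one produces "urnfeca"; step two turns that into "urnf".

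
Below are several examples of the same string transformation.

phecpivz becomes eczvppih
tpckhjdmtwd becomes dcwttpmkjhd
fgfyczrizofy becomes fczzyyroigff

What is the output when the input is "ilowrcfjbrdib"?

bbwrroljiifdc

Each output is the input with this applied: sort the characters into reverse alphabetical order, then move the last 2 characters to the front (rotate right by 2).
On "ilowrcfjbrdib": the first step gives "wrroljiifdcbb", and the second then gives "bbwrroljiifdc".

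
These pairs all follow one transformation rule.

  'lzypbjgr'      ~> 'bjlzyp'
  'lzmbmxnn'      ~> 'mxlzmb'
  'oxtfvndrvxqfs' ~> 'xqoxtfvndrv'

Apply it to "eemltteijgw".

ijeemltte

In each case the input is transformed by: delete the last 2 characters, then move the last 2 characters to the front (rotate right by 2).
Starting from "eemltteijgw": after the first operation, "eemltteij"; after the second, "ijeemltte".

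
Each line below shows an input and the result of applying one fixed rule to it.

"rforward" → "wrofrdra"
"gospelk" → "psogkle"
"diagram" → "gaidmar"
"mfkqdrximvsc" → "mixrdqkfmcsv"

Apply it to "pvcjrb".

cvpbrj

The transformation: move the last 3 characters to the front (rotate right by 3), then reverse the string.
"pvcjrb" → "jrbpvc" → "cvpbrj".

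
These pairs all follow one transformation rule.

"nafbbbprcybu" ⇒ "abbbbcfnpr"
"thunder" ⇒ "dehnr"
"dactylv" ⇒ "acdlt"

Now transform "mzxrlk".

The transformation: sort the characters into alphabetical order, then delete the last 2 characters.
"mzxrlk" → "klmrxz" → "klmr".

klmr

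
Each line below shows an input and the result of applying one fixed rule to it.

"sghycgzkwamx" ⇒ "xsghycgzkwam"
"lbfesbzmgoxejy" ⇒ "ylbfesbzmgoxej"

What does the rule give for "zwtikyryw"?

wzwtikyry

The pattern: move the last character to the front.
On "zwtikyryw" that produces "wzwtikyry".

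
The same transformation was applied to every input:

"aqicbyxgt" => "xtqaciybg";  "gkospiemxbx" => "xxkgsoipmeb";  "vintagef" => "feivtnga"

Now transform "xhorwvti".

ithxrovw

Rule — swap each adjacent pair of characters (1↔2, 3↔4, ...), then move the last 2 characters to the front (rotate right by 2).
For "xhorwvti", step one produces "hxrovwit"; step two turns that into "ithxrovw".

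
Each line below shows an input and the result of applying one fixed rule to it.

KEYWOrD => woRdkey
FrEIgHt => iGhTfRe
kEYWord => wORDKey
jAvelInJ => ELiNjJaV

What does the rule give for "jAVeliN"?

ELInJav

In each case the input is transformed by: flip the case of every letter, then move the first 3 characters to the end (rotate left by 3).
Applying both steps to "jAVeliN": "JavELIn", then "ELInJav".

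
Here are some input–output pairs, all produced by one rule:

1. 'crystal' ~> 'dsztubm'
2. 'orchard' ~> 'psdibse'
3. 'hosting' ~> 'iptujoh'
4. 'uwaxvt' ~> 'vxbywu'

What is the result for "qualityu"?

rvbmjuzv

Looking at the pairs, the operation is to shift every letter 1 place forward in the alphabet (wrapping around).
"qualityu" → "rvbmjuzv".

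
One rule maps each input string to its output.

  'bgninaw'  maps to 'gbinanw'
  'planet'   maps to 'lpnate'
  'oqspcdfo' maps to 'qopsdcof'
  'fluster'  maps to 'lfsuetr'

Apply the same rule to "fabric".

Looking at the pairs, the operation is to swap each adjacent pair of characters (1↔2, 3↔4, ...).
So "fabric" becomes "afrbci".

afrbci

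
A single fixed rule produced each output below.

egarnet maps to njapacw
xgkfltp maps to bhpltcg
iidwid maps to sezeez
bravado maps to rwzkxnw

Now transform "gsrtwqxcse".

What's happening: move the first 3 characters to the end (rotate left by 3), then shift every letter 4 places backward in the alphabet (wrapping around).
"gsrtwqxcse" → "twqxcsegsr" → "psmtyoacon".

psmtyoacon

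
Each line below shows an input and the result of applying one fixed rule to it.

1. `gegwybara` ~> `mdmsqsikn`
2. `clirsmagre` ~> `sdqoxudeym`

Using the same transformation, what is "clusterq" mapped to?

qdcoxgef

In each case the input is transformed by: shift every letter 12 places forward in the alphabet (wrapping around), then move the last 3 characters to the front (rotate right by 3).
Working it through for "clusterq": intermediate "oxgefqdc", final "qdcoxgef".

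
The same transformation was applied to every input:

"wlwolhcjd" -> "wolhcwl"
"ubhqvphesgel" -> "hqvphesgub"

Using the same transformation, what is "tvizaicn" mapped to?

izaitv

In each case the input is transformed by: delete the last 2 characters, then move the first 2 characters to the end (rotate left by 2).
Starting from "tvizaicn": after the first operation, "tvizai"; after the second, "izaitv".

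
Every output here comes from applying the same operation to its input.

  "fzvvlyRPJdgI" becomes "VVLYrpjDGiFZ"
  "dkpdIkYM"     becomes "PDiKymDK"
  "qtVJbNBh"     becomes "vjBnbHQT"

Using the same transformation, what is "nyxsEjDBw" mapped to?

XSeJdbWNY

What's happening: move the first 2 characters to the end (rotate left by 2), then flip the case of every letter.
So "nyxsEjDBw" becomes "XSeJdbWNY".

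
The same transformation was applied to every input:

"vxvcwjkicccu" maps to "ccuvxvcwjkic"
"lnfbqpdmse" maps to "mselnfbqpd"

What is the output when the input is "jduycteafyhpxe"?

pxejduycteafyh

In each case the input is transformed by: move the last 3 characters to the front (rotate right by 3).
For "jduycteafyhpxe" the result is "pxejduycteafyh".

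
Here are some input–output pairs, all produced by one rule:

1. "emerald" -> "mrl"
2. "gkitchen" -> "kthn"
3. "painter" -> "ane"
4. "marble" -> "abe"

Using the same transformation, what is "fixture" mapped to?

The rule is to keep every other character starting from the second (positions 2nd, 4th, 6th, ...).
Applying that to "fixture" gives "itr".

itr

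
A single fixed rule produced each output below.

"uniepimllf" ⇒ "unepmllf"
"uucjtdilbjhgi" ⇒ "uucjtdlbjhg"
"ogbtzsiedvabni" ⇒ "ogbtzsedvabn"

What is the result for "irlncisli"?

The transformation: remove every "i".
Applying that to "irlncisli" gives "rlncsl".

rlncsl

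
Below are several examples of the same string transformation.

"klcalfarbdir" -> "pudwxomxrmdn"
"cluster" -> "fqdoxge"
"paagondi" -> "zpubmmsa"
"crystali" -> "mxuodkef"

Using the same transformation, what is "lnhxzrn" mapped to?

The rule is to move the last 3 characters to the front (rotate right by 3), then shift every letter 12 places forward in the alphabet (wrapping around).
Working it through for "lnhxzrn": intermediate "zrnlnhx", final "ldzxztj".
(Check on "crystali": → "alicryst" → "mxuodkef" ✓)

ldzxztj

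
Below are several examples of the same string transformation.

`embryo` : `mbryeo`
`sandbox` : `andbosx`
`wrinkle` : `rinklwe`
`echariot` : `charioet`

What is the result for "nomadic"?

omadinc

What's happening: swap the first and last characters, then move the first character to the end.
Applying both steps to "nomadic": "comadin", then "omadinc".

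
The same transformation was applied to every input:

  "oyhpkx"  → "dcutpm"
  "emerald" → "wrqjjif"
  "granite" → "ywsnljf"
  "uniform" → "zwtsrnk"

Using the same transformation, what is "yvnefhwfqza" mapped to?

edbavsmkkjf

The pattern: sort the characters into reverse alphabetical order, then shift every letter 5 places forward in the alphabet (wrapping around).
Starting from "yvnefhwfqza": after the first operation, "zywvqnhffea"; after the second, "edbavsmkkjf".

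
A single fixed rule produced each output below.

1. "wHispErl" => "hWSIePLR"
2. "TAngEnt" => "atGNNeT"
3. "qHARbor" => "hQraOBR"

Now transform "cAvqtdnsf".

The rule is to swap each adjacent pair of characters (1↔2, 3↔4, ...), then flip the case of every letter.
Applying both steps to "cAvqtdnsf": "Acqvdtsnf", then "aCQVDTSNF".

aCQVDTSNF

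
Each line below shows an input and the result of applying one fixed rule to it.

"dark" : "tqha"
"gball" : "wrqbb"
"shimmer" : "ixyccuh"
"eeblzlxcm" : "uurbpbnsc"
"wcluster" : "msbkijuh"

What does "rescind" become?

The pattern: shift every letter 10 places backward in the alphabet (wrapping around).
On "rescind" that produces "huisydt".

huisydt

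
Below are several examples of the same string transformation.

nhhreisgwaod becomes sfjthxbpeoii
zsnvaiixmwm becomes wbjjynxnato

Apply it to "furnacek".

In each case the input is transformed by: shift every letter 1 place forward in the alphabet (wrapping around), then move the first 3 characters to the end (rotate left by 3).
For "furnacek", step one produces "gvsobdfl"; step two turns that into "obdflgvs".

obdflgvs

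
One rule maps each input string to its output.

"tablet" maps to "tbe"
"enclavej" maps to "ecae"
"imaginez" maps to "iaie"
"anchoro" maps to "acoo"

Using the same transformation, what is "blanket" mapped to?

What's happening: keep every other character starting from the first (positions 1st, 3rd, 5th, ...).
Doing the same to "blanket": "bakt".

bakt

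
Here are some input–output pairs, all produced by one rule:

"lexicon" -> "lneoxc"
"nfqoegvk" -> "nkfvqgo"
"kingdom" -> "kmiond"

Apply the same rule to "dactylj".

djalcy

In each case the input is transformed by: take characters alternately from the front and the back (1st, last, 2nd, 2nd-last, ...), then delete the last character.
Starting from "dactylj": after the first operation, "djalcyt"; after the second, "djalcy".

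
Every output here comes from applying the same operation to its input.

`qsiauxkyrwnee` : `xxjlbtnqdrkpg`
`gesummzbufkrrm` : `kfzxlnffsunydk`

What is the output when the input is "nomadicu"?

Rule — move the last 2 characters to the front (rotate right by 2), then shift every letter 7 places backward in the alphabet (wrapping around).
Starting from "nomadicu": after the first operation, "cunomadi"; after the second, "vnghftwb".
(Check on "gesummzbufkrrm": → "rmgesummzbufkr" → "kfzxlnffsunydk" ✓)

vnghftwb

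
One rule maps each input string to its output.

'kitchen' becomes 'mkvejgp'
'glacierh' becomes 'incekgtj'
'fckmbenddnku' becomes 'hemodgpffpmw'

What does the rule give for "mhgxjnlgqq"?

The transformation: shift every letter 2 places forward in the alphabet (wrapping around).
Applying that to "mhgxjnlgqq" gives "ojizlpniss".

ojizlpniss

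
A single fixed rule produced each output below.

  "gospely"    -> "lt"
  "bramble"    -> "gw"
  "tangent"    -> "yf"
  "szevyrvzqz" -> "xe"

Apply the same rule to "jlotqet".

Rule — shift every letter 5 places forward in the alphabet (wrapping around), then keep only the first 2 characters.
On "jlotqet": the first step gives "oqtyvjy", and the second then gives "oq".
(Check on "gospely": → "ltxujqd" → "lt" ✓)

oq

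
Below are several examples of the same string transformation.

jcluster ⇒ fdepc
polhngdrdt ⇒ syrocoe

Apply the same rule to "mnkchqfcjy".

nsbqnuj

Rule — delete the first 3 characters, then shift every letter 11 places forward in the alphabet (wrapping around).
"mnkchqfcjy" → "nsbqnuj".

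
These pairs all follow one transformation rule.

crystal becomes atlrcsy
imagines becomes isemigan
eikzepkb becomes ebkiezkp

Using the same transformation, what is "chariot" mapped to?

oithcra

Looking at the pairs, the operation is to swap each adjacent pair of characters (1↔2, 3↔4, ...), then move the last 3 characters to the front (rotate right by 3).
On "chariot": the first step gives "hcraoit", and the second then gives "oithcra".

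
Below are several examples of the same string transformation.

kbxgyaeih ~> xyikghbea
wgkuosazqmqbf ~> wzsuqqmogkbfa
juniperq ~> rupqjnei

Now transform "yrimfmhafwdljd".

What's happening: sort the characters into reverse alphabetical order, then swap each adjacent pair of characters (1↔2, 3↔4, ...).
On "yrimfmhafwdljd": the first step gives "ywrmmljihffdda", and the second then gives "wymrlmijfhdfad".

wymrlmijfhdfad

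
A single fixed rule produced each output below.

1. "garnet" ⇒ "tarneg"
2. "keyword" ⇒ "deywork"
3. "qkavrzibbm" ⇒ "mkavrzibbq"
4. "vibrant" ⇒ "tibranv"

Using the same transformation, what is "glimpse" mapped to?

elimpsg

The pattern: swap the first and last characters.
Doing the same to "glimpse": "elimpsg".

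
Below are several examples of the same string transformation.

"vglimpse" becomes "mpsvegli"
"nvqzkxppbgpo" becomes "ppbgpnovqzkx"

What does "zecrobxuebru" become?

xuebrzuecrob

The transformation: swap the first and last characters, then swap the front and back halves of the string.
So "zecrobxuebru" becomes "xuebrzuecrob".
(Check on "vglimpse": → "eglimpsv" → "mpsvegli" ✓)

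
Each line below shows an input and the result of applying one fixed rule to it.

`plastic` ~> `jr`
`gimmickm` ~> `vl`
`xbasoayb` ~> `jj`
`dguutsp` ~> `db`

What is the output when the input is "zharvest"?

The rule is to shift every letter 9 places forward in the alphabet (wrapping around), then keep one character in every 3, starting at position 3 (positions 3rd, 6th, 9th, ...).
Starting from "zharvest": after the first operation, "iqjaenbc"; after the second, "jn".

jn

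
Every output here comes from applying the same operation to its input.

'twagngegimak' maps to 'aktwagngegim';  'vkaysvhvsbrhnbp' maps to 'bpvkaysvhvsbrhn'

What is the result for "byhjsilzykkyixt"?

xtbyhjsilzykkyi

In each case the input is transformed by: move the last 2 characters to the front (rotate right by 2).
On "byhjsilzykkyixt" that produces "xtbyhjsilzykkyi".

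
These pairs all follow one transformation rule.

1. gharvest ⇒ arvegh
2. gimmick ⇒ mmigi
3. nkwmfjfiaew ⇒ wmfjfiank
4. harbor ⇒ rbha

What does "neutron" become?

The rule is to delete the last 2 characters, then move the first 2 characters to the end (rotate left by 2).
Doing the same to "neutron": "utrne".

utrne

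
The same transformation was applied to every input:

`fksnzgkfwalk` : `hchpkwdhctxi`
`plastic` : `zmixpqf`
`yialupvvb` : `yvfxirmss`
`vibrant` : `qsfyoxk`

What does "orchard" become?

Each output is the input with this applied: shift every letter 3 places backward in the alphabet (wrapping around), then move the last character to the front.
On "orchard" that produces "alozexo".
(Check on "vibrant": → "sfyoxkq" → "qsfyoxk" ✓)

alozexo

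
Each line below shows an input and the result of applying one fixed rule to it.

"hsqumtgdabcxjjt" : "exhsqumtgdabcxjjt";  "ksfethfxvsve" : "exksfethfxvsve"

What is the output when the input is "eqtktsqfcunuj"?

What's happening: prepend "ex".
"eqtktsqfcunuj" → "exeqtktsqfcunuj".

exeqtktsqfcunuj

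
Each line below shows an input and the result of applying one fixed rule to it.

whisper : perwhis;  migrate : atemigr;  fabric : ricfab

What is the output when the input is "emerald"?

aldemer

The pattern: move the last 3 characters to the front (rotate right by 3).
"emerald" → "aldemer".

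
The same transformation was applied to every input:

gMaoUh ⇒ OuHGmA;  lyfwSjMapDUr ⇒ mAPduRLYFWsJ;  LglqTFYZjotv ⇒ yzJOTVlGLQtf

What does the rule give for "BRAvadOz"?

Each output is the input with this applied: swap the front and back halves of the string, then flip the case of every letter.
"BRAvadOz" → "ADoZbraV".

ADoZbraV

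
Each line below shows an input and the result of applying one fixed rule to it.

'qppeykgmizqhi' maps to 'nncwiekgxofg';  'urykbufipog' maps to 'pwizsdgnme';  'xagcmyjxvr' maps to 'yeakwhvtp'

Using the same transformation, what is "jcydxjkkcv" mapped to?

awbvhiiat

Each output is the input with this applied: shift every letter 2 places backward in the alphabet (wrapping around), then delete the first character.
"jcydxjkkcv" → "hawbvhiiat" → "awbvhiiat".
(Check on "urykbufipog": → "spwizsdgnme" → "pwizsdgnme" ✓)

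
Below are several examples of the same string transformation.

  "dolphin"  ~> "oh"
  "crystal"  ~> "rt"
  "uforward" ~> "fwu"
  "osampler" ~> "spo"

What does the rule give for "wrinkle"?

rk

In each case the input is transformed by: swap the first and last characters, then keep one character in every 3, starting at position 2 (positions 2nd, 5th, 8th, ...).
Working it through for "wrinkle": intermediate "erinklw", final "rk".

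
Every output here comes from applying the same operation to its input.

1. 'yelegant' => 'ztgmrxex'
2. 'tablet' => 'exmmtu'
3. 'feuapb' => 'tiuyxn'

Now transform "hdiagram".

Looking at the pairs, the operation is to shift every letter 7 places backward in the alphabet (wrapping around), then swap the front and back halves of the string.
Working it through for "hdiagram": intermediate "awbtzktf", final "zktfawbt".

zktfawbt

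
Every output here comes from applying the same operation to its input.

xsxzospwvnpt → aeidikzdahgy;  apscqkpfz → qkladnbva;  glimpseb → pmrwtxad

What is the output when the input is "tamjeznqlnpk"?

avelxupkybwy

The transformation: move the last 2 characters to the front (rotate right by 2), then shift every letter 11 places forward in the alphabet (wrapping around).
"tamjeznqlnpk" → "pktamjeznqln" → "avelxupkybwy".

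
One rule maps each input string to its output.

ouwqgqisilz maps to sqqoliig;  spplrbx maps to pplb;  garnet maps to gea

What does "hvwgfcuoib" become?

oihgfcb

Looking at the pairs, the operation is to sort the characters into reverse alphabetical order, then delete the first 3 characters.
For "hvwgfcuoib", step one produces "wvuoihgfcb"; step two turns that into "oihgfcb".
(Check on "ouwqgqisilz": → "zwusqqoliig" → "sqqoliig" ✓)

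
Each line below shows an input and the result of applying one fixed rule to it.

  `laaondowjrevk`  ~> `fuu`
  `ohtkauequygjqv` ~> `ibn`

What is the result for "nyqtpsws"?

hsk

In each case the input is transformed by: shift every letter 6 places backward in the alphabet (wrapping around), then keep only the first 3 characters.
Working it through for "nyqtpsws": intermediate "hsknjmqm", final "hsk".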